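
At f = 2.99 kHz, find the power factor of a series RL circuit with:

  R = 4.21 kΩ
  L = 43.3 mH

Step 1 — Angular frequency: ω = 2π·f = 2π·2990 = 1.879e+04 rad/s.
Step 2 — Component impedances:
  R: Z = R = 4210 Ω
  L: Z = jωL = j·1.879e+04·0.0433 = 0 + j813.5 Ω
Step 3 — Series combination: Z_total = R + L = 4210 + j813.5 Ω = 4288∠10.9° Ω.
Step 4 — Power factor: PF = cos(φ) = Re(Z)/|Z| = 4210/4288 = 0.9818.
Step 5 — Type: Im(Z) = 813.5 ⇒ lagging (phase φ = 10.9°).

PF = 0.9818 (lagging, φ = 10.9°)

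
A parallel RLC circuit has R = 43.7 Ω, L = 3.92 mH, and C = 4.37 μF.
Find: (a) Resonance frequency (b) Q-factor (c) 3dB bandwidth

Step 1 — Resonance: ω₀ = 1/√(LC) = 1/√(0.00392·4.37e-06) = 7640 rad/s.
Step 2 — f₀ = ω₀/(2π) = 1216 Hz.
Step 3 — Parallel Q: Q = R/(ω₀L) = 43.7/(7640·0.00392) = 1.459.
Step 4 — Bandwidth: Δω = ω₀/Q = 5236 rad/s; BW = Δω/(2π) = 833.4 Hz.

(a) f₀ = 1216 Hz  (b) Q = 1.459  (c) BW = 833.4 Hz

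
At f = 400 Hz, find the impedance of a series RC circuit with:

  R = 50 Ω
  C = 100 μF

Step 1 — Angular frequency: ω = 2π·f = 2π·400 = 2513 rad/s.
Step 2 — Component impedances:
  R: Z = R = 50 Ω
  C: Z = 1/(jωC) = -j/(ω·C) = 0 - j3.979 Ω
Step 3 — Series combination: Z_total = R + C = 50 - j3.979 Ω = 50.16∠-4.5° Ω.

Z = 50 - j3.979 Ω = 50.16∠-4.5° Ω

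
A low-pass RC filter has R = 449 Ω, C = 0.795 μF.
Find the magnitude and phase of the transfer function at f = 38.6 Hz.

Step 1 — Angular frequency: ω = 2π·38.6 = 242.5 rad/s.
Step 2 — Transfer function: H(jω) = 1/(1 + jωRC).
Step 3 — Denominator: 1 + jωRC = 1 + j·242.5·449·7.95e-07 = 1 + j0.08657.
Step 4 — H = 0.9926 - j0.08593.
Step 5 — Magnitude: |H| = 0.9963 (-0.0 dB); phase: φ = -4.9°.

|H| = 0.9963 (-0.0 dB), φ = -4.9°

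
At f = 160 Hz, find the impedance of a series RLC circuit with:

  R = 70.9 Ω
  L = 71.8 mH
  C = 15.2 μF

Step 1 — Angular frequency: ω = 2π·f = 2π·160 = 1005 rad/s.
Step 2 — Component impedances:
  R: Z = R = 70.9 Ω
  L: Z = jωL = j·1005·0.0718 = 0 + j72.18 Ω
  C: Z = 1/(jωC) = -j/(ω·C) = 0 - j65.44 Ω
Step 3 — Series combination: Z_total = R + L + C = 70.9 + j6.739 Ω = 71.22∠5.4° Ω.

Z = 70.9 + j6.739 Ω = 71.22∠5.4° Ω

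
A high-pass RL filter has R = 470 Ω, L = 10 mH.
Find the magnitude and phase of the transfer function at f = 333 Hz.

Step 1 — Angular frequency: ω = 2π·333 = 2092 rad/s.
Step 2 — Transfer function: H(jω) = jωL/(R + jωL).
Step 3 — Numerator jωL = j·20.92; denominator R + jωL = 470 + j20.92.
Step 4 — H = 0.001978 + j0.04443.
Step 5 — Magnitude: |H| = 0.04447 (-27.0 dB); phase: φ = 87.5°.

|H| = 0.04447 (-27.0 dB), φ = 87.5°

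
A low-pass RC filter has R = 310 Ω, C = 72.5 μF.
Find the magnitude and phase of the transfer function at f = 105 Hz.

Step 1 — Angular frequency: ω = 2π·105 = 659.7 rad/s.
Step 2 — Transfer function: H(jω) = 1/(1 + jωRC).
Step 3 — Denominator: 1 + jωRC = 1 + j·659.7·310·7.25e-05 = 1 + j14.83.
Step 4 — H = 0.004528 - j0.06714.
Step 5 — Magnitude: |H| = 0.06729 (-23.4 dB); phase: φ = -86.1°.

|H| = 0.06729 (-23.4 dB), φ = -86.1°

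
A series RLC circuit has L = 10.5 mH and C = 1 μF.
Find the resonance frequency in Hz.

Step 1 — Resonance condition Im(Z)=0 gives ω₀ = 1/√(LC).
Step 2 — ω₀ = 1/√(0.0105·1e-06) = 9759 rad/s.
Step 3 — f₀ = ω₀/(2π) = 1553 Hz.

f₀ = 1553 Hz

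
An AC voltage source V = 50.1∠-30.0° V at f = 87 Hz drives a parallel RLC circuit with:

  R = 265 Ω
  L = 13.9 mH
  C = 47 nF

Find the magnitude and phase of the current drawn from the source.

Step 1 — Angular frequency: ω = 2π·f = 2π·87 = 546.6 rad/s.
Step 2 — Component impedances:
  R: Z = R = 265 Ω
  L: Z = jωL = j·546.6·0.0139 = 0 + j7.598 Ω
  C: Z = 1/(jωC) = -j/(ω·C) = 0 - j3.892e+04 Ω
Step 3 — Parallel combination: 1/Z_total = 1/R + 1/L + 1/C; Z_total = 0.2178 + j7.593 Ω = 7.597∠88.4° Ω.
Step 4 — Source phasor: V = 50.1∠-30.0° V = 43.39 - j25.05 V.
Step 5 — Ohm's law: I = V / Z_total = (43.39 - j25.05) / (0.2178 + j7.593) = -3.132 - j5.804 A.
Step 6 — Convert to polar: |I| = 6.595 A, ∠I = -118.4°.

I = 6.595∠-118.4° A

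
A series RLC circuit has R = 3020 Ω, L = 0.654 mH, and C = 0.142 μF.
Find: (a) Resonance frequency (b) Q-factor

Step 1 — Resonance condition Im(Z)=0 gives ω₀ = 1/√(LC).
Step 2 — ω₀ = 1/√(0.000654·1.42e-07) = 1.038e+05 rad/s.
Step 3 — f₀ = ω₀/(2π) = 1.652e+04 Hz.
Step 4 — Series Q: Q = ω₀L/R = 1.038e+05·0.000654/3020 = 0.02247.

(a) f₀ = 1.652e+04 Hz  (b) Q = 0.02247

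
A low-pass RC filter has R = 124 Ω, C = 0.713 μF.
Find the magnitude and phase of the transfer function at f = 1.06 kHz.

Step 1 — Angular frequency: ω = 2π·1060 = 6660 rad/s.
Step 2 — Transfer function: H(jω) = 1/(1 + jωRC).
Step 3 — Denominator: 1 + jωRC = 1 + j·6660·124·7.13e-07 = 1 + j0.5888.
Step 4 — H = 0.7425 - j0.4372.
Step 5 — Magnitude: |H| = 0.8617 (-1.3 dB); phase: φ = -30.5°.

|H| = 0.8617 (-1.3 dB), φ = -30.5°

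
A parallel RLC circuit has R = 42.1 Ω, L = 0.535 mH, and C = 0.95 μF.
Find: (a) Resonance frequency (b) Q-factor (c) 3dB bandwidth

Step 1 — Resonance: ω₀ = 1/√(LC) = 1/√(0.000535·9.5e-07) = 4.436e+04 rad/s.
Step 2 — f₀ = ω₀/(2π) = 7060 Hz.
Step 3 — Parallel Q: Q = R/(ω₀L) = 42.1/(4.436e+04·0.000535) = 1.774.
Step 4 — Bandwidth: Δω = ω₀/Q = 2.5e+04 rad/s; BW = Δω/(2π) = 3979 Hz.

(a) f₀ = 7060 Hz  (b) Q = 1.774  (c) BW = 3979 Hz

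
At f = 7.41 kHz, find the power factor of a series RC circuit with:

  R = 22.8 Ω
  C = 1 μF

Step 1 — Angular frequency: ω = 2π·f = 2π·7410 = 4.656e+04 rad/s.
Step 2 — Component impedances:
  R: Z = R = 22.8 Ω
  C: Z = 1/(jωC) = -j/(ω·C) = 0 - j21.48 Ω
Step 3 — Series combination: Z_total = R + C = 22.8 - j21.48 Ω = 31.32∠-43.3° Ω.
Step 4 — Power factor: PF = cos(φ) = Re(Z)/|Z| = 22.8/31.324 = 0.7279.
Step 5 — Type: Im(Z) = -21.48 ⇒ leading (phase φ = -43.3°).

PF = 0.7279 (leading, φ = -43.3°)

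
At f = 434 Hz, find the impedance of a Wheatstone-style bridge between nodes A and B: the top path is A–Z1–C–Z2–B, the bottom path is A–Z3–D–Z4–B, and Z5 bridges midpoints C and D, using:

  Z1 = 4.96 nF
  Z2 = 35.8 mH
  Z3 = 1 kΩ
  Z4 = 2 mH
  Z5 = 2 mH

Step 1 — Angular frequency: ω = 2π·f = 2π·434 = 2727 rad/s.
Step 2 — Component impedances:
  Z1: Z = 1/(jωC) = -j/(ω·C) = 0 - j7.393e+04 Ω
  Z2: Z = jωL = j·2727·0.0358 = 0 + j97.62 Ω
  Z3: Z = R = 1000 Ω
  Z4: Z = jωL = j·2727·0.002 = 0 + j5.454 Ω
  Z5: Z = jωL = j·2727·0.002 = 0 + j5.454 Ω
Step 3 — Bridge requires nodal analysis (the Z5 bridge couples midpoints C and D, so the two paths cannot be reduced to a simple series/parallel combination). Setting node B to ground and injecting 1 A at node A, the 3-node admittance system at A, C, D solves to V_A = Z_AB = 999.8 - j8.344 Ω = 999.9∠-0.5° Ω.

Z = 999.8 - j8.344 Ω = 999.9∠-0.5° Ω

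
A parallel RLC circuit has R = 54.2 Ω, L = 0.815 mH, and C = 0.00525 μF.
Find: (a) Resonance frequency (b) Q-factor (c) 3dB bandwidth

Step 1 — Resonance: ω₀ = 1/√(LC) = 1/√(0.000815·5.25e-09) = 4.834e+05 rad/s.
Step 2 — f₀ = ω₀/(2π) = 7.694e+04 Hz.
Step 3 — Parallel Q: Q = R/(ω₀L) = 54.2/(4.834e+05·0.000815) = 0.1376.
Step 4 — Bandwidth: Δω = ω₀/Q = 3.514e+06 rad/s; BW = Δω/(2π) = 5.593e+05 Hz.

(a) f₀ = 7.694e+04 Hz  (b) Q = 0.1376  (c) BW = 5.593e+05 Hz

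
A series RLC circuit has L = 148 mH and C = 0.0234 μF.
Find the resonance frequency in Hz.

Step 1 — Resonance condition Im(Z)=0 gives ω₀ = 1/√(LC).
Step 2 — ω₀ = 1/√(0.148·2.34e-08) = 1.699e+04 rad/s.
Step 3 — f₀ = ω₀/(2π) = 2704 Hz.

f₀ = 2704 Hz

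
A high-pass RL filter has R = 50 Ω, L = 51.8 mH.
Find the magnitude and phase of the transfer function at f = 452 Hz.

Step 1 — Angular frequency: ω = 2π·452 = 2840 rad/s.
Step 2 — Transfer function: H(jω) = jωL/(R + jωL).
Step 3 — Numerator jωL = j·147.1; denominator R + jωL = 50 + j147.1.
Step 4 — H = 0.8964 + j0.3047.
Step 5 — Magnitude: |H| = 0.9468 (-0.5 dB); phase: φ = 18.8°.

|H| = 0.9468 (-0.5 dB), φ = 18.8°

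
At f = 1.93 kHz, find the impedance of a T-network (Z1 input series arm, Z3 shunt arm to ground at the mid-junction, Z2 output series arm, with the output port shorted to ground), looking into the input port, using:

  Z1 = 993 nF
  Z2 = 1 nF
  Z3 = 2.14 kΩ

Step 1 — Angular frequency: ω = 2π·f = 2π·1930 = 1.213e+04 rad/s.
Step 2 — Component impedances:
  Z1: Z = 1/(jωC) = -j/(ω·C) = 0 - j83.05 Ω
  Z2: Z = 1/(jωC) = -j/(ω·C) = 0 - j8.246e+04 Ω
  Z3: Z = R = 2140 Ω
Step 3 — With the output port shorted to ground, the output series arm Z2 runs from the junction to ground; the shunt arm Z3 also runs from the junction to ground. They appear in parallel: Z3 || Z2 = 2139 - j55.5 Ω.
Step 4 — Series with input arm Z1: Z_in = Z1 + (Z3 || Z2) = 2139 - j138.5 Ω = 2143∠-3.7° Ω.

Z = 2139 - j138.5 Ω = 2143∠-3.7° Ω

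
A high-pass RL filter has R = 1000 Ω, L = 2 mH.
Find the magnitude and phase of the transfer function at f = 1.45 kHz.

Step 1 — Angular frequency: ω = 2π·1450 = 9111 rad/s.
Step 2 — Transfer function: H(jω) = jωL/(R + jωL).
Step 3 — Numerator jωL = j·18.22; denominator R + jωL = 1000 + j18.22.
Step 4 — H = 0.0003319 + j0.01822.
Step 5 — Magnitude: |H| = 0.01822 (-34.8 dB); phase: φ = 89.0°.

|H| = 0.01822 (-34.8 dB), φ = 89.0°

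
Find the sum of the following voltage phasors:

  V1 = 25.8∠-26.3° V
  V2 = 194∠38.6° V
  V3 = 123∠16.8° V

Step 1 — Convert each phasor to rectangular form:
  V1 = 25.8·(cos(-26.3°) + j·sin(-26.3°)) = 23.13 - j11.43 V
  V2 = 194·(cos(38.6°) + j·sin(38.6°)) = 151.6 + j121 V
  V3 = 123·(cos(16.8°) + j·sin(16.8°)) = 117.8 + j35.55 V
Step 2 — Sum components: V_total = 292.5 + j145.2 V.
Step 3 — Convert to polar: |V_total| = 326.5 V, ∠V_total = 26.4°.

V_total = 326.5∠26.4° V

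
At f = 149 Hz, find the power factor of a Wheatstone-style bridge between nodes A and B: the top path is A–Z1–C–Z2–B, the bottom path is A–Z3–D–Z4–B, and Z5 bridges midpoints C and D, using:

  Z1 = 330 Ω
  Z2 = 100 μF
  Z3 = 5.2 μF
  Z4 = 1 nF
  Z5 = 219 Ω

Step 1 — Angular frequency: ω = 2π·f = 2π·149 = 936.2 rad/s.
Step 2 — Component impedances:
  Z1: Z = R = 330 Ω
  Z2: Z = 1/(jωC) = -j/(ω·C) = 0 - j10.68 Ω
  Z3: Z = 1/(jωC) = -j/(ω·C) = 0 - j205.4 Ω
  Z4: Z = 1/(jωC) = -j/(ω·C) = 0 - j1.068e+06 Ω
  Z5: Z = R = 219 Ω
Step 3 — Bridge requires nodal analysis (the Z5 bridge couples midpoints C and D, so the two paths cannot be reduced to a simple series/parallel combination). Setting node B to ground and injecting 1 A at node A, the 3-node admittance system at A, C, D solves to V_A = Z_AB = 156 - j75.8 Ω = 173.4∠-25.9° Ω.
Step 4 — Power factor: PF = cos(φ) = Re(Z)/|Z| = 156.01/173.44 = 0.8995.
Step 5 — Type: Im(Z) = -75.8 ⇒ leading (phase φ = -25.9°).

PF = 0.8995 (leading, φ = -25.9°)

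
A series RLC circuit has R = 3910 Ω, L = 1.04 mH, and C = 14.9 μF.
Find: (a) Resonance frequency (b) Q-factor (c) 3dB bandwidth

Step 1 — Resonance: ω₀ = 1/√(LC) = 1/√(0.00104·1.49e-05) = 8033 rad/s.
Step 2 — f₀ = ω₀/(2π) = 1279 Hz.
Step 3 — Series Q: Q = ω₀L/R = 8033·0.00104/3910 = 0.002137.
Step 4 — Bandwidth: Δω = ω₀/Q = 3.76e+06 rad/s; BW = Δω/(2π) = 5.984e+05 Hz.

(a) f₀ = 1279 Hz  (b) Q = 0.002137  (c) BW = 5.984e+05 Hz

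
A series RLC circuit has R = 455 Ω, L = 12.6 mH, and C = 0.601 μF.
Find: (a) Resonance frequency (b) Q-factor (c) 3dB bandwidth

Step 1 — Resonance: ω₀ = 1/√(LC) = 1/√(0.0126·6.01e-07) = 1.149e+04 rad/s.
Step 2 — f₀ = ω₀/(2π) = 1829 Hz.
Step 3 — Series Q: Q = ω₀L/R = 1.149e+04·0.0126/455 = 0.3182.
Step 4 — Bandwidth: Δω = ω₀/Q = 3.611e+04 rad/s; BW = Δω/(2π) = 5747 Hz.

(a) f₀ = 1829 Hz  (b) Q = 0.3182  (c) BW = 5747 Hz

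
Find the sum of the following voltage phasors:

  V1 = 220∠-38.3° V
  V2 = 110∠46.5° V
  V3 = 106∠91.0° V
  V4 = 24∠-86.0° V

Step 1 — Convert each phasor to rectangular form:
  V1 = 220·(cos(-38.3°) + j·sin(-38.3°)) = 172.7 - j136.4 V
  V2 = 110·(cos(46.5°) + j·sin(46.5°)) = 75.72 + j79.79 V
  V3 = 106·(cos(91.0°) + j·sin(91.0°)) = -1.85 + j106 V
  V4 = 24·(cos(-86.0°) + j·sin(-86.0°)) = 1.674 - j23.94 V
Step 2 — Sum components: V_total = 248.2 + j25.48 V.
Step 3 — Convert to polar: |V_total| = 249.5 V, ∠V_total = 5.9°.

V_total = 249.5∠5.9° V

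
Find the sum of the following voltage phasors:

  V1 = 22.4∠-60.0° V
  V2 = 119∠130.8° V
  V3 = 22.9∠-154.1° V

Step 1 — Convert each phasor to rectangular form:
  V1 = 22.4·(cos(-60.0°) + j·sin(-60.0°)) = 11.2 - j19.4 V
  V2 = 119·(cos(130.8°) + j·sin(130.8°)) = -77.76 + j90.08 V
  V3 = 22.9·(cos(-154.1°) + j·sin(-154.1°)) = -20.6 - j10 V
Step 2 — Sum components: V_total = -87.16 + j60.68 V.
Step 3 — Convert to polar: |V_total| = 106.2 V, ∠V_total = 145.2°.

V_total = 106.2∠145.2° V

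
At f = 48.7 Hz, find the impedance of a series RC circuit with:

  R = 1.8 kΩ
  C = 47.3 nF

Step 1 — Angular frequency: ω = 2π·f = 2π·48.7 = 306 rad/s.
Step 2 — Component impedances:
  R: Z = R = 1800 Ω
  C: Z = 1/(jωC) = -j/(ω·C) = 0 - j6.909e+04 Ω
Step 3 — Series combination: Z_total = R + C = 1800 - j6.909e+04 Ω = 6.912e+04∠-88.5° Ω.

Z = 1800 - j6.909e+04 Ω = 6.912e+04∠-88.5° Ω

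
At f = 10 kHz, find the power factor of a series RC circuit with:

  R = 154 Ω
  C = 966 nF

Step 1 — Angular frequency: ω = 2π·f = 2π·1e+04 = 6.283e+04 rad/s.
Step 2 — Component impedances:
  R: Z = R = 154 Ω
  C: Z = 1/(jωC) = -j/(ω·C) = 0 - j16.48 Ω
Step 3 — Series combination: Z_total = R + C = 154 - j16.48 Ω = 154.9∠-6.1° Ω.
Step 4 — Power factor: PF = cos(φ) = Re(Z)/|Z| = 154/154.88 = 0.9943.
Step 5 — Type: Im(Z) = -16.48 ⇒ leading (phase φ = -6.1°).

PF = 0.9943 (leading, φ = -6.1°)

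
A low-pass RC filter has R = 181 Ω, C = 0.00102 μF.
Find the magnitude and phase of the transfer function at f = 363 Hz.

Step 1 — Angular frequency: ω = 2π·363 = 2281 rad/s.
Step 2 — Transfer function: H(jω) = 1/(1 + jωRC).
Step 3 — Denominator: 1 + jωRC = 1 + j·2281·181·1.02e-09 = 1 + j0.0004211.
Step 4 — H = 1 - j0.0004211.
Step 5 — Magnitude: |H| = 1 (-0.0 dB); phase: φ = -0.0°.

|H| = 1 (-0.0 dB), φ = -0.0°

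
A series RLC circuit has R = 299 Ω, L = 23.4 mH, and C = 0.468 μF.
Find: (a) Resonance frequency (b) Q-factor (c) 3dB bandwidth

Step 1 — Resonance: ω₀ = 1/√(LC) = 1/√(0.0234·4.68e-07) = 9556 rad/s.
Step 2 — f₀ = ω₀/(2π) = 1521 Hz.
Step 3 — Series Q: Q = ω₀L/R = 9556·0.0234/299 = 0.7478.
Step 4 — Bandwidth: Δω = ω₀/Q = 1.278e+04 rad/s; BW = Δω/(2π) = 2034 Hz.

(a) f₀ = 1521 Hz  (b) Q = 0.7478  (c) BW = 2034 Hz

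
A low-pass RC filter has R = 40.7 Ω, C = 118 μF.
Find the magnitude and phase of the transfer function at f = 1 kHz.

Step 1 — Angular frequency: ω = 2π·1000 = 6283 rad/s.
Step 2 — Transfer function: H(jω) = 1/(1 + jωRC).
Step 3 — Denominator: 1 + jωRC = 1 + j·6283·40.7·0.000118 = 1 + j30.18.
Step 4 — H = 0.001097 - j0.0331.
Step 5 — Magnitude: |H| = 0.03312 (-29.6 dB); phase: φ = -88.1°.

|H| = 0.03312 (-29.6 dB), φ = -88.1°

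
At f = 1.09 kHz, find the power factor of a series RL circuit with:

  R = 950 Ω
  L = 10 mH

Step 1 — Angular frequency: ω = 2π·f = 2π·1090 = 6849 rad/s.
Step 2 — Component impedances:
  R: Z = R = 950 Ω
  L: Z = jωL = j·6849·0.01 = 0 + j68.49 Ω
Step 3 — Series combination: Z_total = R + L = 950 + j68.49 Ω = 952.5∠4.1° Ω.
Step 4 — Power factor: PF = cos(φ) = Re(Z)/|Z| = 950/952.5 = 0.9974.
Step 5 — Type: Im(Z) = 68.49 ⇒ lagging (phase φ = 4.1°).

PF = 0.9974 (lagging, φ = 4.1°)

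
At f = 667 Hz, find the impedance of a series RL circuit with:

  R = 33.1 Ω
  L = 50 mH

Step 1 — Angular frequency: ω = 2π·f = 2π·667 = 4191 rad/s.
Step 2 — Component impedances:
  R: Z = R = 33.1 Ω
  L: Z = jωL = j·4191·0.05 = 0 + j209.5 Ω
Step 3 — Series combination: Z_total = R + L = 33.1 + j209.5 Ω = 212.1∠81.0° Ω.

Z = 33.1 + j209.5 Ω = 212.1∠81.0° Ω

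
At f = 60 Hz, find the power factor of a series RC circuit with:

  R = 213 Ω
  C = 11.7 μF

Step 1 — Angular frequency: ω = 2π·f = 2π·60 = 377 rad/s.
Step 2 — Component impedances:
  R: Z = R = 213 Ω
  C: Z = 1/(jωC) = -j/(ω·C) = 0 - j226.7 Ω
Step 3 — Series combination: Z_total = R + C = 213 - j226.7 Ω = 311.1∠-46.8° Ω.
Step 4 — Power factor: PF = cos(φ) = Re(Z)/|Z| = 213/311.1 = 0.6847.
Step 5 — Type: Im(Z) = -226.7 ⇒ leading (phase φ = -46.8°).

PF = 0.6847 (leading, φ = -46.8°)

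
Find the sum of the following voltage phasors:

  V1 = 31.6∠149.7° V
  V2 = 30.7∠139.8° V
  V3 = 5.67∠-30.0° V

Step 1 — Convert each phasor to rectangular form:
  V1 = 31.6·(cos(149.7°) + j·sin(149.7°)) = -27.28 + j15.94 V
  V2 = 30.7·(cos(139.8°) + j·sin(139.8°)) = -23.45 + j19.82 V
  V3 = 5.67·(cos(-30.0°) + j·sin(-30.0°)) = 4.91 - j2.835 V
Step 2 — Sum components: V_total = -45.82 + j32.92 V.
Step 3 — Convert to polar: |V_total| = 56.42 V, ∠V_total = 144.3°.

V_total = 56.42∠144.3° V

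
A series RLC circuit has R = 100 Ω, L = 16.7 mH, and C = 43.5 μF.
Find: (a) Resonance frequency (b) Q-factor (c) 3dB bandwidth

Step 1 — Resonance condition Im(Z)=0 gives ω₀ = 1/√(LC).
Step 2 — ω₀ = 1/√(0.0167·4.35e-05) = 1173 rad/s.
Step 3 — f₀ = ω₀/(2π) = 186.7 Hz.
Step 4 — Series Q: Q = ω₀L/R = 1173·0.0167/100 = 0.1959.
Step 5 — 3dB bandwidth: Δω = ω₀/Q = 5988 rad/s; BW = Δω/(2π) = 953 Hz.

(a) f₀ = 186.7 Hz  (b) Q = 0.1959  (c) BW = 953 Hz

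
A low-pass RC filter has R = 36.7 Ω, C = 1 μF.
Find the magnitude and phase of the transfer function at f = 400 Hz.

Step 1 — Angular frequency: ω = 2π·400 = 2513 rad/s.
Step 2 — Transfer function: H(jω) = 1/(1 + jωRC).
Step 3 — Denominator: 1 + jωRC = 1 + j·2513·36.7·1e-06 = 1 + j0.09224.
Step 4 — H = 0.9916 - j0.09146.
Step 5 — Magnitude: |H| = 0.9958 (-0.0 dB); phase: φ = -5.3°.

|H| = 0.9958 (-0.0 dB), φ = -5.3°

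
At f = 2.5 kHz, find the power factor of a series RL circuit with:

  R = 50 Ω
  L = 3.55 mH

Step 1 — Angular frequency: ω = 2π·f = 2π·2500 = 1.571e+04 rad/s.
Step 2 — Component impedances:
  R: Z = R = 50 Ω
  L: Z = jωL = j·1.571e+04·0.00355 = 0 + j55.76 Ω
Step 3 — Series combination: Z_total = R + L = 50 + j55.76 Ω = 74.9∠48.1° Ω.
Step 4 — Power factor: PF = cos(φ) = Re(Z)/|Z| = 50/74.9 = 0.6676.
Step 5 — Type: Im(Z) = 55.76 ⇒ lagging (phase φ = 48.1°).

PF = 0.6676 (lagging, φ = 48.1°)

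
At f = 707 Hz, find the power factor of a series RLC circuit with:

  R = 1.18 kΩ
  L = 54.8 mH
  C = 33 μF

Step 1 — Angular frequency: ω = 2π·f = 2π·707 = 4442 rad/s.
Step 2 — Component impedances:
  R: Z = R = 1180 Ω
  L: Z = jωL = j·4442·0.0548 = 0 + j243.4 Ω
  C: Z = 1/(jωC) = -j/(ω·C) = 0 - j6.822 Ω
Step 3 — Series combination: Z_total = R + L + C = 1180 + j236.6 Ω = 1203∠11.3° Ω.
Step 4 — Power factor: PF = cos(φ) = Re(Z)/|Z| = 1180/1203.5 = 0.9805.
Step 5 — Type: Im(Z) = 236.6 ⇒ lagging (phase φ = 11.3°).

PF = 0.9805 (lagging, φ = 11.3°)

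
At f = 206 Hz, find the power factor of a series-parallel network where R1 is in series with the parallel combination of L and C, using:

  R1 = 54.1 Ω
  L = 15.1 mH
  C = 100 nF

Step 1 — Angular frequency: ω = 2π·f = 2π·206 = 1294 rad/s.
Step 2 — Component impedances:
  R1: Z = R = 54.1 Ω
  L: Z = jωL = j·1294·0.0151 = 0 + j19.54 Ω
  C: Z = 1/(jωC) = -j/(ω·C) = 0 - j7726 Ω
Step 3 — Parallel branch: L || C = 1/(1/L + 1/C) = 0 + j19.59 Ω.
Step 4 — Series with R1: Z_total = R1 + (L || C) = 54.1 + j19.59 Ω = 57.54∠19.9° Ω.
Step 5 — Power factor: PF = cos(φ) = Re(Z)/|Z| = 54.1/57.54 = 0.9402.
Step 6 — Type: Im(Z) = 19.59 ⇒ lagging (phase φ = 19.9°).

PF = 0.9402 (lagging, φ = 19.9°)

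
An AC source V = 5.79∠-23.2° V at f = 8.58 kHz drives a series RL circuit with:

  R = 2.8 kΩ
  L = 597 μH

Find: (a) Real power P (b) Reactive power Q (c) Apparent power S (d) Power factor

Step 1 — Angular frequency: ω = 2π·f = 2π·8580 = 5.391e+04 rad/s.
Step 2 — Component impedances:
  R: Z = R = 2800 Ω
  L: Z = jωL = j·5.391e+04·0.000597 = 0 + j32.18 Ω
Step 3 — Series combination: Z_total = R + L = 2800 + j32.18 Ω = 2800∠0.7° Ω.
Step 4 — Source phasor: V = 5.79∠-23.2° V = 5.322 - j2.281 V.
Step 5 — Current: I = V / Z = 0.001891 - j0.0008364 A = 0.002068∠-23.9° A.
Step 6 — Complex power: S = V·I* = 0.01197 + j0.0001376 VA.
Step 7 — Real power: P = Re(S) = 0.01197 W.
Step 8 — Reactive power: Q = Im(S) = 0.0001376 VAR.
Step 9 — Apparent power: |S| = 0.01197 VA.
Step 10 — Power factor: PF = P/|S| = 0.9999 (lagging).

(a) P = 0.01197 W  (b) Q = 0.0001376 VAR  (c) S = 0.01197 VA  (d) PF = 0.9999 (lagging)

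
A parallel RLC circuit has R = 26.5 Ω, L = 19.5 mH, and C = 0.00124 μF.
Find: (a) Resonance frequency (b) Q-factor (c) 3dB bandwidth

Step 1 — Resonance: ω₀ = 1/√(LC) = 1/√(0.0195·1.24e-09) = 2.034e+05 rad/s.
Step 2 — f₀ = ω₀/(2π) = 3.237e+04 Hz.
Step 3 — Parallel Q: Q = R/(ω₀L) = 26.5/(2.034e+05·0.0195) = 0.006683.
Step 4 — Bandwidth: Δω = ω₀/Q = 3.043e+07 rad/s; BW = Δω/(2π) = 4.843e+06 Hz.

(a) f₀ = 3.237e+04 Hz  (b) Q = 0.006683  (c) BW = 4.843e+06 Hz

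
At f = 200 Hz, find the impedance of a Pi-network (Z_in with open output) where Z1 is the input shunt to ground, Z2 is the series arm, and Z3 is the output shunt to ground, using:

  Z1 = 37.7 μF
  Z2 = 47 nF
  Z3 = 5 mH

Step 1 — Angular frequency: ω = 2π·f = 2π·200 = 1257 rad/s.
Step 2 — Component impedances:
  Z1: Z = 1/(jωC) = -j/(ω·C) = 0 - j21.11 Ω
  Z2: Z = 1/(jωC) = -j/(ω·C) = 0 - j1.693e+04 Ω
  Z3: Z = jωL = j·1257·0.005 = 0 + j6.283 Ω
Step 3 — With open output, the series arm Z2 and the output shunt Z3 appear in series to ground: Z2 + Z3 = 0 - j1.693e+04 Ω.
Step 4 — Parallel with input shunt Z1: Z_in = Z1 || (Z2 + Z3) = 0 - j21.08 Ω = 21.08∠-90.0° Ω.

Z = 0 - j21.08 Ω = 21.08∠-90.0° Ω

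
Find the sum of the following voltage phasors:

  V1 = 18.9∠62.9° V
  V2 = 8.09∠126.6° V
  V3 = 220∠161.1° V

Step 1 — Convert each phasor to rectangular form:
  V1 = 18.9·(cos(62.9°) + j·sin(62.9°)) = 8.61 + j16.83 V
  V2 = 8.09·(cos(126.6°) + j·sin(126.6°)) = -4.823 + j6.495 V
  V3 = 220·(cos(161.1°) + j·sin(161.1°)) = -208.1 + j71.26 V
Step 2 — Sum components: V_total = -204.4 + j94.58 V.
Step 3 — Convert to polar: |V_total| = 225.2 V, ∠V_total = 155.2°.

V_total = 225.2∠155.2° V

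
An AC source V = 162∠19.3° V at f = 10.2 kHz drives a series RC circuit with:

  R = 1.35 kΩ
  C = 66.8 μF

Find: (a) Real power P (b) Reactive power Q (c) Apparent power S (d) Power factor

Step 1 — Angular frequency: ω = 2π·f = 2π·1.02e+04 = 6.409e+04 rad/s.
Step 2 — Component impedances:
  R: Z = R = 1350 Ω
  C: Z = 1/(jωC) = -j/(ω·C) = 0 - j0.2336 Ω
Step 3 — Series combination: Z_total = R + C = 1350 - j0.2336 Ω = 1350∠-0.0° Ω.
Step 4 — Source phasor: V = 162∠19.3° V = 152.9 + j53.54 V.
Step 5 — Current: I = V / Z = 0.1132 + j0.03968 A = 0.12∠19.3° A.
Step 6 — Complex power: S = V·I* = 19.44 - j0.003364 VA.
Step 7 — Real power: P = Re(S) = 19.44 W.
Step 8 — Reactive power: Q = Im(S) = -0.003364 VAR.
Step 9 — Apparent power: |S| = 19.44 VA.
Step 10 — Power factor: PF = P/|S| = 1 (leading).

(a) P = 19.44 W  (b) Q = -0.003364 VAR  (c) S = 19.44 VA  (d) PF = 1 (leading)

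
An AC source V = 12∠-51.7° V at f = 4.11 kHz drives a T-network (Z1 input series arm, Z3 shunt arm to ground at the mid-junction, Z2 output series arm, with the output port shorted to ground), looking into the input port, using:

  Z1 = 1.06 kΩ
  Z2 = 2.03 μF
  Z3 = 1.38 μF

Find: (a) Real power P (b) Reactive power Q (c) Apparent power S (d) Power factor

Step 1 — Angular frequency: ω = 2π·f = 2π·4110 = 2.582e+04 rad/s.
Step 2 — Component impedances:
  Z1: Z = R = 1060 Ω
  Z2: Z = 1/(jωC) = -j/(ω·C) = 0 - j19.08 Ω
  Z3: Z = 1/(jωC) = -j/(ω·C) = 0 - j28.06 Ω
Step 3 — With the output port shorted to ground, the output series arm Z2 runs from the junction to ground; the shunt arm Z3 also runs from the junction to ground. They appear in parallel: Z3 || Z2 = 0 - j11.36 Ω.
Step 4 — Series with input arm Z1: Z_in = Z1 + (Z3 || Z2) = 1060 - j11.36 Ω = 1060∠-0.6° Ω.
Step 5 — Source phasor: V = 12∠-51.7° V = 7.437 - j9.417 V.
Step 6 — Current: I = V / Z = 0.007111 - j0.008808 A = 0.01132∠-51.1° A.
Step 7 — Complex power: S = V·I* = 0.1358 - j0.001455 VA.
Step 8 — Real power: P = Re(S) = 0.1358 W.
Step 9 — Reactive power: Q = Im(S) = -0.001455 VAR.
Step 10 — Apparent power: |S| = 0.1358 VA.
Step 11 — Power factor: PF = P/|S| = 0.9999 (leading).

(a) P = 0.1358 W  (b) Q = -0.001455 VAR  (c) S = 0.1358 VA  (d) PF = 0.9999 (leading)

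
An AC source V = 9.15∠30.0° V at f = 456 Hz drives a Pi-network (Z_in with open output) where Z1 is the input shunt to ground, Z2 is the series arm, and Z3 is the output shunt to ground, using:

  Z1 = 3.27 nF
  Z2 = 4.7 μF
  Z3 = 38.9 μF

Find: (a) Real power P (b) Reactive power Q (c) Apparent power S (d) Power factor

Step 1 — Angular frequency: ω = 2π·f = 2π·456 = 2865 rad/s.
Step 2 — Component impedances:
  Z1: Z = 1/(jωC) = -j/(ω·C) = 0 - j1.067e+05 Ω
  Z2: Z = 1/(jωC) = -j/(ω·C) = 0 - j74.26 Ω
  Z3: Z = 1/(jωC) = -j/(ω·C) = 0 - j8.972 Ω
Step 3 — With open output, the series arm Z2 and the output shunt Z3 appear in series to ground: Z2 + Z3 = 0 - j83.23 Ω.
Step 4 — Parallel with input shunt Z1: Z_in = Z1 || (Z2 + Z3) = 0 - j83.17 Ω = 83.17∠-90.0° Ω.
Step 5 — Source phasor: V = 9.15∠30.0° V = 7.924 + j4.575 V.
Step 6 — Current: I = V / Z = -0.05501 + j0.09528 A = 0.11∠120.0° A.
Step 7 — Complex power: S = V·I* = 0 - j1.007 VA.
Step 8 — Real power: P = Re(S) = 0 W.
Step 9 — Reactive power: Q = Im(S) = -1.007 VAR.
Step 10 — Apparent power: |S| = 1.007 VA.
Step 11 — Power factor: PF = P/|S| = 0 (leading).

(a) P = 0 W  (b) Q = -1.007 VAR  (c) S = 1.007 VA  (d) PF = 0 (leading)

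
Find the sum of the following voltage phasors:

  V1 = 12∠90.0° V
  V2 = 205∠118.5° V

Step 1 — Convert each phasor to rectangular form:
  V1 = 12·(cos(90.0°) + j·sin(90.0°)) = 0 + j12 V
  V2 = 205·(cos(118.5°) + j·sin(118.5°)) = -97.82 + j180.2 V
Step 2 — Sum components: V_total = -97.82 + j192.2 V.
Step 3 — Convert to polar: |V_total| = 215.6 V, ∠V_total = 117.0°.

V_total = 215.6∠117.0° V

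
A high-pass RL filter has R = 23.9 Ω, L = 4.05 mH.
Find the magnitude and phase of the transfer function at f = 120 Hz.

Step 1 — Angular frequency: ω = 2π·120 = 754 rad/s.
Step 2 — Transfer function: H(jω) = jωL/(R + jωL).
Step 3 — Numerator jωL = j·3.054; denominator R + jωL = 23.9 + j3.054.
Step 4 — H = 0.01606 + j0.1257.
Step 5 — Magnitude: |H| = 0.1267 (-17.9 dB); phase: φ = 82.7°.

|H| = 0.1267 (-17.9 dB), φ = 82.7°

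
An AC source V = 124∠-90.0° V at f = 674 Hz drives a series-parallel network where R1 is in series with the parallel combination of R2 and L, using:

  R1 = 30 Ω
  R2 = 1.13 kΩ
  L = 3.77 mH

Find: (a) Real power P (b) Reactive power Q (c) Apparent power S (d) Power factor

Step 1 — Angular frequency: ω = 2π·f = 2π·674 = 4235 rad/s.
Step 2 — Component impedances:
  R1: Z = R = 30 Ω
  R2: Z = R = 1130 Ω
  L: Z = jωL = j·4235·0.00377 = 0 + j15.97 Ω
Step 3 — Parallel branch: R2 || L = 1/(1/R2 + 1/L) = 0.2255 + j15.96 Ω.
Step 4 — Series with R1: Z_total = R1 + (R2 || L) = 30.23 + j15.96 Ω = 34.18∠27.8° Ω.
Step 5 — Source phasor: V = 124∠-90.0° V = 0 - j124 V.
Step 6 — Current: I = V / Z = -1.694 - j3.208 A = 3.628∠-117.8° A.
Step 7 — Complex power: S = V·I* = 397.8 + j210.1 VA.
Step 8 — Real power: P = Re(S) = 397.8 W.
Step 9 — Reactive power: Q = Im(S) = 210.1 VAR.
Step 10 — Apparent power: |S| = 449.8 VA.
Step 11 — Power factor: PF = P/|S| = 0.8843 (lagging).

(a) P = 397.8 W  (b) Q = 210.1 VAR  (c) S = 449.8 VA  (d) PF = 0.8843 (lagging)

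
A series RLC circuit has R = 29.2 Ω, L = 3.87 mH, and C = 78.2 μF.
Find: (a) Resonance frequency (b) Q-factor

Step 1 — Resonance condition Im(Z)=0 gives ω₀ = 1/√(LC).
Step 2 — ω₀ = 1/√(0.00387·7.82e-05) = 1818 rad/s.
Step 3 — f₀ = ω₀/(2π) = 289.3 Hz.
Step 4 — Series Q: Q = ω₀L/R = 1818·0.00387/29.2 = 0.2409.

(a) f₀ = 289.3 Hz  (b) Q = 0.2409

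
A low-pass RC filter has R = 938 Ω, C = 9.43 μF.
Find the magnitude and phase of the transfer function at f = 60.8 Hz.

Step 1 — Angular frequency: ω = 2π·60.8 = 382 rad/s.
Step 2 — Transfer function: H(jω) = 1/(1 + jωRC).
Step 3 — Denominator: 1 + jωRC = 1 + j·382·938·9.43e-06 = 1 + j3.379.
Step 4 — H = 0.08053 - j0.2721.
Step 5 — Magnitude: |H| = 0.2838 (-10.9 dB); phase: φ = -73.5°.

|H| = 0.2838 (-10.9 dB), φ = -73.5°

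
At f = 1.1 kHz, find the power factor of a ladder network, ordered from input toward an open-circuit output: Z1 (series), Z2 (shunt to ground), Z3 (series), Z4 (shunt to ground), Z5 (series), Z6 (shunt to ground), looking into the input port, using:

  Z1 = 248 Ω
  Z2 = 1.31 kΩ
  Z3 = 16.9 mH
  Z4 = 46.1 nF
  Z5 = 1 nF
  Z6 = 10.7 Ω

Step 1 — Angular frequency: ω = 2π·f = 2π·1100 = 6912 rad/s.
Step 2 — Component impedances:
  Z1: Z = R = 248 Ω
  Z2: Z = R = 1310 Ω
  Z3: Z = jωL = j·6912·0.0169 = 0 + j116.8 Ω
  Z4: Z = 1/(jωC) = -j/(ω·C) = 0 - j3139 Ω
  Z5: Z = 1/(jωC) = -j/(ω·C) = 0 - j1.447e+05 Ω
  Z6: Z = R = 10.7 Ω
Step 3 — Ladder network (open output): work backward from the far end, alternating series and parallel combinations. Z_in = 1343 - j485.3 Ω = 1428∠-19.9° Ω.
Step 4 — Power factor: PF = cos(φ) = Re(Z)/|Z| = 1343/1428 = 0.9405.
Step 5 — Type: Im(Z) = -485.3 ⇒ leading (phase φ = -19.9°).

PF = 0.9405 (leading, φ = -19.9°)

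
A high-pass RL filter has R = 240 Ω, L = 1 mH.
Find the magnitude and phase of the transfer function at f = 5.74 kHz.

Step 1 — Angular frequency: ω = 2π·5740 = 3.607e+04 rad/s.
Step 2 — Transfer function: H(jω) = jωL/(R + jωL).
Step 3 — Numerator jωL = j·36.07; denominator R + jωL = 240 + j36.07.
Step 4 — H = 0.02208 + j0.147.
Step 5 — Magnitude: |H| = 0.1486 (-16.6 dB); phase: φ = 81.5°.

|H| = 0.1486 (-16.6 dB), φ = 81.5°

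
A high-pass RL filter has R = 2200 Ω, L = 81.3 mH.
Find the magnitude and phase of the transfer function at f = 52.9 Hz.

Step 1 — Angular frequency: ω = 2π·52.9 = 332.4 rad/s.
Step 2 — Transfer function: H(jω) = jωL/(R + jωL).
Step 3 — Numerator jωL = j·27.02; denominator R + jωL = 2200 + j27.02.
Step 4 — H = 0.0001508 + j0.01228.
Step 5 — Magnitude: |H| = 0.01228 (-38.2 dB); phase: φ = 89.3°.

|H| = 0.01228 (-38.2 dB), φ = 89.3°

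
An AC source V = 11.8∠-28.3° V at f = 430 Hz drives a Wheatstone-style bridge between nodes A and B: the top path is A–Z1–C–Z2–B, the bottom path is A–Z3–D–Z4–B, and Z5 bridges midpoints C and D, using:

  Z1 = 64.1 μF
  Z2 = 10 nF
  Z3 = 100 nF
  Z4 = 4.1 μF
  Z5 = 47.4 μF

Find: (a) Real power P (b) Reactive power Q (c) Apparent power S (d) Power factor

Step 1 — Angular frequency: ω = 2π·f = 2π·430 = 2702 rad/s.
Step 2 — Component impedances:
  Z1: Z = 1/(jωC) = -j/(ω·C) = 0 - j5.774 Ω
  Z2: Z = 1/(jωC) = -j/(ω·C) = 0 - j3.701e+04 Ω
  Z3: Z = 1/(jωC) = -j/(ω·C) = 0 - j3701 Ω
  Z4: Z = 1/(jωC) = -j/(ω·C) = 0 - j90.28 Ω
  Z5: Z = 1/(jωC) = -j/(ω·C) = 0 - j7.809 Ω
Step 3 — Bridge requires nodal analysis (the Z5 bridge couples midpoints C and D, so the two paths cannot be reduced to a simple series/parallel combination). Setting node B to ground and injecting 1 A at node A, the 3-node admittance system at A, C, D solves to V_A = Z_AB = 0 - j103.5 Ω = 103.5∠-90.0° Ω.
Step 4 — Source phasor: V = 11.8∠-28.3° V = 10.39 - j5.594 V.
Step 5 — Current: I = V / Z = 0.05402 + j0.1003 A = 0.114∠61.7° A.
Step 6 — Complex power: S = V·I* = 0 - j1.345 VA.
Step 7 — Real power: P = Re(S) = 0 W.
Step 8 — Reactive power: Q = Im(S) = -1.345 VAR.
Step 9 — Apparent power: |S| = 1.345 VA.
Step 10 — Power factor: PF = P/|S| = 0 (leading).

(a) P = 0 W  (b) Q = -1.345 VAR  (c) S = 1.345 VA  (d) PF = 0 (leading)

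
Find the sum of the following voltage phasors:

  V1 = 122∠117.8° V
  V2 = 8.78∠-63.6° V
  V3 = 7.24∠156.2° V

Step 1 — Convert each phasor to rectangular form:
  V1 = 122·(cos(117.8°) + j·sin(117.8°)) = -56.9 + j107.9 V
  V2 = 8.78·(cos(-63.6°) + j·sin(-63.6°)) = 3.904 - j7.864 V
  V3 = 7.24·(cos(156.2°) + j·sin(156.2°)) = -6.624 + j2.922 V
Step 2 — Sum components: V_total = -59.62 + j103 V.
Step 3 — Convert to polar: |V_total| = 119 V, ∠V_total = 120.1°.

V_total = 119∠120.1° V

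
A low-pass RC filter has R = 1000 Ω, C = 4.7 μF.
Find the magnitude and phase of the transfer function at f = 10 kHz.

Step 1 — Angular frequency: ω = 2π·1e+04 = 6.283e+04 rad/s.
Step 2 — Transfer function: H(jω) = 1/(1 + jωRC).
Step 3 — Denominator: 1 + jωRC = 1 + j·6.283e+04·1000·4.7e-06 = 1 + j295.3.
Step 4 — H = 1.147e-05 - j0.003386.
Step 5 — Magnitude: |H| = 0.003386 (-49.4 dB); phase: φ = -89.8°.

|H| = 0.003386 (-49.4 dB), φ = -89.8°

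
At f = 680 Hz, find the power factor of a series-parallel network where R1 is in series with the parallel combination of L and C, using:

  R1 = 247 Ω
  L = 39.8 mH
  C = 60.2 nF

Step 1 — Angular frequency: ω = 2π·f = 2π·680 = 4273 rad/s.
Step 2 — Component impedances:
  R1: Z = R = 247 Ω
  L: Z = jωL = j·4273·0.0398 = 0 + j170 Ω
  C: Z = 1/(jωC) = -j/(ω·C) = 0 - j3888 Ω
Step 3 — Parallel branch: L || C = 1/(1/L + 1/C) = 0 + j177.8 Ω.
Step 4 — Series with R1: Z_total = R1 + (L || C) = 247 + j177.8 Ω = 304.4∠35.8° Ω.
Step 5 — Power factor: PF = cos(φ) = Re(Z)/|Z| = 247/304.35 = 0.8116.
Step 6 — Type: Im(Z) = 177.8 ⇒ lagging (phase φ = 35.8°).

PF = 0.8116 (lagging, φ = 35.8°)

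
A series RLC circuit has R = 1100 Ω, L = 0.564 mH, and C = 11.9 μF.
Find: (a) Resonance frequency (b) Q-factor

Step 1 — Resonance condition Im(Z)=0 gives ω₀ = 1/√(LC).
Step 2 — ω₀ = 1/√(0.000564·1.19e-05) = 1.221e+04 rad/s.
Step 3 — f₀ = ω₀/(2π) = 1943 Hz.
Step 4 — Series Q: Q = ω₀L/R = 1.221e+04·0.000564/1100 = 0.006259.

(a) f₀ = 1943 Hz  (b) Q = 0.006259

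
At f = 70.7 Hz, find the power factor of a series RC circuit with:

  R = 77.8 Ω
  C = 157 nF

Step 1 — Angular frequency: ω = 2π·f = 2π·70.7 = 444.2 rad/s.
Step 2 — Component impedances:
  R: Z = R = 77.8 Ω
  C: Z = 1/(jωC) = -j/(ω·C) = 0 - j1.434e+04 Ω
Step 3 — Series combination: Z_total = R + C = 77.8 - j1.434e+04 Ω = 1.434e+04∠-89.7° Ω.
Step 4 — Power factor: PF = cos(φ) = Re(Z)/|Z| = 77.8/14339 = 0.005426.
Step 5 — Type: Im(Z) = -1.434e+04 ⇒ leading (phase φ = -89.7°).

PF = 0.005426 (leading, φ = -89.7°)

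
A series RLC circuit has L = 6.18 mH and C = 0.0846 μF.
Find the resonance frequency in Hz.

Step 1 — Resonance condition Im(Z)=0 gives ω₀ = 1/√(LC).
Step 2 — ω₀ = 1/√(0.00618·8.46e-08) = 4.373e+04 rad/s.
Step 3 — f₀ = ω₀/(2π) = 6961 Hz.

f₀ = 6961 Hz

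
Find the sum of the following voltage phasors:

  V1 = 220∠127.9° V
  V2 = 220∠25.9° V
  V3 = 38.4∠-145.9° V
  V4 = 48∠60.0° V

Step 1 — Convert each phasor to rectangular form:
  V1 = 220·(cos(127.9°) + j·sin(127.9°)) = -135.1 + j173.6 V
  V2 = 220·(cos(25.9°) + j·sin(25.9°)) = 197.9 + j96.1 V
  V3 = 38.4·(cos(-145.9°) + j·sin(-145.9°)) = -31.8 - j21.53 V
  V4 = 48·(cos(60.0°) + j·sin(60.0°)) = 24 + j41.57 V
Step 2 — Sum components: V_total = 54.96 + j289.7 V.
Step 3 — Convert to polar: |V_total| = 294.9 V, ∠V_total = 79.3°.

V_total = 294.9∠79.3° V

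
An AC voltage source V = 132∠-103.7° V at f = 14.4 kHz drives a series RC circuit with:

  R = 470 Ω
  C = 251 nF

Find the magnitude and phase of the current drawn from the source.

Step 1 — Angular frequency: ω = 2π·f = 2π·1.44e+04 = 9.048e+04 rad/s.
Step 2 — Component impedances:
  R: Z = R = 470 Ω
  C: Z = 1/(jωC) = -j/(ω·C) = 0 - j44.03 Ω
Step 3 — Series combination: Z_total = R + C = 470 - j44.03 Ω = 472.1∠-5.4° Ω.
Step 4 — Source phasor: V = 132∠-103.7° V = -31.26 - j128.2 V.
Step 5 — Ohm's law: I = V / Z_total = (-31.26 - j128.2) / (470 - j44.03) = -0.0406 - j0.2767 A.
Step 6 — Convert to polar: |I| = 0.2796 A, ∠I = -98.3°.

I = 0.2796∠-98.3° A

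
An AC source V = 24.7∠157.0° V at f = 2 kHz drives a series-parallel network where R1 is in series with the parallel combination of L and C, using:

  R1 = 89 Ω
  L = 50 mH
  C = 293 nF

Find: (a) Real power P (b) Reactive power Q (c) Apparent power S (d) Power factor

Step 1 — Angular frequency: ω = 2π·f = 2π·2000 = 1.257e+04 rad/s.
Step 2 — Component impedances:
  R1: Z = R = 89 Ω
  L: Z = jωL = j·1.257e+04·0.05 = 0 + j628.3 Ω
  C: Z = 1/(jωC) = -j/(ω·C) = 0 - j271.6 Ω
Step 3 — Parallel branch: L || C = 1/(1/L + 1/C) = 0 - j478.4 Ω.
Step 4 — Series with R1: Z_total = R1 + (L || C) = 89 - j478.4 Ω = 486.6∠-79.5° Ω.
Step 5 — Source phasor: V = 24.7∠157.0° V = -22.74 + j9.651 V.
Step 6 — Current: I = V / Z = -0.02805 - j0.04231 A = 0.05076∠-123.5° A.
Step 7 — Complex power: S = V·I* = 0.2293 - j1.233 VA.
Step 8 — Real power: P = Re(S) = 0.2293 W.
Step 9 — Reactive power: Q = Im(S) = -1.233 VAR.
Step 10 — Apparent power: |S| = 1.254 VA.
Step 11 — Power factor: PF = P/|S| = 0.1829 (leading).

(a) P = 0.2293 W  (b) Q = -1.233 VAR  (c) S = 1.254 VA  (d) PF = 0.1829 (leading)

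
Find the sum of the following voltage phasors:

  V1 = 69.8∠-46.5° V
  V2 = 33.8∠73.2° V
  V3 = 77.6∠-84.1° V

Step 1 — Convert each phasor to rectangular form:
  V1 = 69.8·(cos(-46.5°) + j·sin(-46.5°)) = 48.05 - j50.63 V
  V2 = 33.8·(cos(73.2°) + j·sin(73.2°)) = 9.769 + j32.36 V
  V3 = 77.6·(cos(-84.1°) + j·sin(-84.1°)) = 7.977 - j77.19 V
Step 2 — Sum components: V_total = 65.79 - j95.46 V.
Step 3 — Convert to polar: |V_total| = 115.9 V, ∠V_total = -55.4°.

V_total = 115.9∠-55.4° V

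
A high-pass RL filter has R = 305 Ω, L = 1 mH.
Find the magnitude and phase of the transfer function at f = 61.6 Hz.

Step 1 — Angular frequency: ω = 2π·61.6 = 387 rad/s.
Step 2 — Transfer function: H(jω) = jωL/(R + jωL).
Step 3 — Numerator jωL = j·0.387; denominator R + jωL = 305 + j0.387.
Step 4 — H = 1.61e-06 + j0.001269.
Step 5 — Magnitude: |H| = 0.001269 (-57.9 dB); phase: φ = 89.9°.

|H| = 0.001269 (-57.9 dB), φ = 89.9°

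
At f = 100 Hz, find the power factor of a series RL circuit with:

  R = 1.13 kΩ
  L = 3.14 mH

Step 1 — Angular frequency: ω = 2π·f = 2π·100 = 628.3 rad/s.
Step 2 — Component impedances:
  R: Z = R = 1130 Ω
  L: Z = jωL = j·628.3·0.00314 = 0 + j1.973 Ω
Step 3 — Series combination: Z_total = R + L = 1130 + j1.973 Ω = 1130∠0.1° Ω.
Step 4 — Power factor: PF = cos(φ) = Re(Z)/|Z| = 1130/1130 = 1.
Step 5 — Type: Im(Z) = 1.973 ⇒ lagging (phase φ = 0.1°).

PF = 1 (lagging, φ = 0.1°)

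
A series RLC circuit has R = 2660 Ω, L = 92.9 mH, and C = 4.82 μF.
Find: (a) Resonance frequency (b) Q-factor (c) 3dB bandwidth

Step 1 — Resonance condition Im(Z)=0 gives ω₀ = 1/√(LC).
Step 2 — ω₀ = 1/√(0.0929·4.82e-06) = 1494 rad/s.
Step 3 — f₀ = ω₀/(2π) = 237.8 Hz.
Step 4 — Series Q: Q = ω₀L/R = 1494·0.0929/2660 = 0.05219.
Step 5 — 3dB bandwidth: Δω = ω₀/Q = 2.863e+04 rad/s; BW = Δω/(2π) = 4557 Hz.

(a) f₀ = 237.8 Hz  (b) Q = 0.05219  (c) BW = 4557 Hz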